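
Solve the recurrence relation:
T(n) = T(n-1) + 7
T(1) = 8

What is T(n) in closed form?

Unrolling: T(n) = T(1) + 7·(n-1) = 8 + 7(n-1) = 7n + 1.

Answer: T(n) = 7n + 1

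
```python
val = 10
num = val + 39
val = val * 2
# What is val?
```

Trace:
`val = 10` → val = 10
`num = val + 39` → num = 49
`val = val * 2` → val = 20
So val = 20

Answer: 20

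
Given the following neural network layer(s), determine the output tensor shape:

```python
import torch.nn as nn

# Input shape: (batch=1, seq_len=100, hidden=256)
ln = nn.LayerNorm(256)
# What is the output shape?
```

Input: (1, 100, 256) -> Output: (1, 100, 256)

Answer: (1, 100, 256)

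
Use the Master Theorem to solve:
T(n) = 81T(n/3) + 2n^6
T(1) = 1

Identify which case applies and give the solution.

a=81, b=3, f(n)=2n^6. log_3(81) = 4. Since c=6 > 4 and the regularity condition holds (81(n/3)^6 = (81/3^6)n^6 with 81/3^6 < 1), Case 3 applies: T(n) = Θ(f(n)) = O(n^6).

Answer: O(n^6) - Case 3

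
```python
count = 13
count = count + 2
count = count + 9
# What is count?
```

Trace:
`count = 13` → count = 13
`count = count + 2` → count = 15
`count = count + 9` → count = 24
So count = 24

Answer: 24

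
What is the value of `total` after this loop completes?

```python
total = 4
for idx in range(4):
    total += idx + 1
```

Start at 4, add 1 to 4 = 14
`total` takes the values: 4 → 5 → 7 → 10 → 14

Answer: 14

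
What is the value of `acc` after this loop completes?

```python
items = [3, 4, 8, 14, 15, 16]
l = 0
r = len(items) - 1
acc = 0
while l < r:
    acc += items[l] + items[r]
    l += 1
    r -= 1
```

Sum of pairs from ends
`acc` takes the values: 0 → 19 → 38 → 60

Answer: 60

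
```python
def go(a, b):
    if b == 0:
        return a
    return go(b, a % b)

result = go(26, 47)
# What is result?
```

go(26, 47) -> go(47, 26) -> go(26, 21) -> go(21, 5) -> go(5, 1) -> go(1, 0) -> 1

Answer: 1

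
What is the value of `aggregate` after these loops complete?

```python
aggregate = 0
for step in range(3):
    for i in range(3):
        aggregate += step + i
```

Sum of all step+i for step,i in 3x3
`aggregate` takes the values: 0 → 1 → 3 → 4 → 6 → 9 → 11 → 14 → 18

Answer: 18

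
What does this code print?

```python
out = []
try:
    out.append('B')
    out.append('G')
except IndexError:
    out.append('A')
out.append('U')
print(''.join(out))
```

Execution trace: 'B' (try body) → 'G' (try body, no exception) → 'U' (after the try/except). Output: BGU

Answer: BGU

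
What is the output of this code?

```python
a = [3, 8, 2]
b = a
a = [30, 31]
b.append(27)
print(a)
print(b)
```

Key concept: rebinding vs mutation: a is rebound to a new list, b still points at the original.
Step by step:
`a = [3, 8, 2]` → a = [3, 8, 2]
`b = a` → b = [3, 8, 2] (same object as a)
`a = [30, 31]` → a = [30, 31]
`b.append(27)` → b = [3, 8, 2, 27]
`print(a)` → prints [30, 31]
`print(b)` → prints [3, 8, 2, 27]

Answer:
[30, 31]
[3, 8, 2, 27]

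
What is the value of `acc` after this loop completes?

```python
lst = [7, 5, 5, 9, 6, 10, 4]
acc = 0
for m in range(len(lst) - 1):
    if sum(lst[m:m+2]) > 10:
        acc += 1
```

Count windows with sum > 10
`acc` takes the values: 0 → 1 → 2 → 3 → 4 → 5

Answer: 5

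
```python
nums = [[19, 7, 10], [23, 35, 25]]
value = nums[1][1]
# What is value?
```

Trace:
`nums = [[19, 7, 10], [23, 35, 25]]` → nums = [[19, 7, 10], [23, 35, 25]]
`value = nums[1][1]` → value = 35
So value = 35

Answer: 35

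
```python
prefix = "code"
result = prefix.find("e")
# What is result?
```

Trace:
`prefix = "code"` → prefix = 'code'
`result = prefix.find("e")` → result = 3
So result = 3

Answer: 3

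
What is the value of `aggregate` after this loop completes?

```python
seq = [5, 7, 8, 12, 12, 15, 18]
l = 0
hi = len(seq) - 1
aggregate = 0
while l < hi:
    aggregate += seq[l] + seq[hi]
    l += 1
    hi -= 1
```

Sum of pairs from ends
`aggregate` takes the values: 0 → 23 → 45 → 65

Answer: 65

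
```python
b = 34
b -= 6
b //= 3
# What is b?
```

Trace:
`b = 34` → b = 34
`b -= 6` → b = 28
`b //= 3` → b = 9
So b = 9

Answer: 9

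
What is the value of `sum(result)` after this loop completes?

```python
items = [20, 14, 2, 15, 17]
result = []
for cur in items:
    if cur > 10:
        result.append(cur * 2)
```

Sum of doubled values > 10
`result` takes the values: [] → [40] → [40, 28] → [40, 28, 30] → [40, 28, 30, 34]
So `sum(result)` = 132

Answer: 132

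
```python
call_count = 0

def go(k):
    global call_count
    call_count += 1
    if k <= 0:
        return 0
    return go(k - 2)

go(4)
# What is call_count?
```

Linear recursion stepping by 2: 3 calls from k=4 down to ≤0.

Answer: 3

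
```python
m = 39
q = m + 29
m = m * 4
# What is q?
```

Trace:
`m = 39` → m = 39
`q = m + 29` → q = 68
`m = m * 4` → m = 156
So q = 68

Answer: 68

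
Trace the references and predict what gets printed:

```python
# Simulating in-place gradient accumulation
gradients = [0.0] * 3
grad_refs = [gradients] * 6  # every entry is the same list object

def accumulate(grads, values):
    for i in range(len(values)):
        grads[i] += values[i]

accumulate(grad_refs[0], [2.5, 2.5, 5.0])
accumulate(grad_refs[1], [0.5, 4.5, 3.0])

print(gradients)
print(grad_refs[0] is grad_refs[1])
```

Key concept: gradient accumulation aliasing.
Step by step:
`gradients = [0.0] * 3` → gradients = [0.0, 0.0, 0.0]
`grad_refs = [gradients] * 6` → grad_refs = [[0.0, 0.0, 0.0], [0.0, 0.0, 0.0], [0.0, 0.0, 0.0], [0.0, 0.0, 0.0], [0.0, 0.0, 0.0], [0.0, 0.0, 0.0]]
`accumulate(grad_refs[0], [2.5, 2.5, 5.0])` → gradients = [2.5, 2.5, 5.0]; grad_refs = [[2.5, 2.5, 5.0], [2.5, 2.5, 5.0], [2.5, 2.5, 5.0], [2.5, 2.5, 5.0], [2.5, 2.5, 5.0], [2.5, 2.5, 5.0]]
`accumulate(grad_refs[1], [0.5, 4.5, 3.0])` → gradients = [3.0, 7.0, 8.0]; grad_refs = [[3.0, 7.0, 8.0], [3.0, 7.0, 8.0], [3.0, 7.0, 8.0], [3.0, 7.0, 8.0], [3.0, 7.0, 8.0], [3.0, 7.0, 8.0]]
`print(gradients)` → prints [3.0, 7.0, 8.0]
`print(grad_refs[0] is grad_refs[1])` → prints True

Answer:
[3.0, 7.0, 8.0]
True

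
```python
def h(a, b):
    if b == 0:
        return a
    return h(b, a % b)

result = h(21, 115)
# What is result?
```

h(21, 115) -> h(115, 21) -> h(21, 10) -> h(10, 1) -> h(1, 0) -> 1

Answer: 1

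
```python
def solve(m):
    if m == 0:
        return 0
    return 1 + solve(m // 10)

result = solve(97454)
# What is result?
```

Count of digits of 97454: 5

Answer: 5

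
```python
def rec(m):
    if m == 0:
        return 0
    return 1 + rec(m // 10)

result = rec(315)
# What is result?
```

Count of digits of 315: 3

Answer: 3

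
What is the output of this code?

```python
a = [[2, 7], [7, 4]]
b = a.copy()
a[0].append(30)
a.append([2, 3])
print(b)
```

Key concept: shallow copy with nested lists.
Step by step:
`a = [[2, 7], [7, 4]]` → a = [[2, 7], [7, 4]]
`b = a.copy()` → b = [[2, 7], [7, 4]]
`a[0].append(30)` → a = [[2, 7, 30], [7, 4]]; b = [[2, 7, 30], [7, 4]]
`a.append([2, 3])` → a = [[2, 7, 30], [7, 4], [2, 3]]
`print(b)` → prints [[2, 7, 30], [7, 4]]

Answer: [[2, 7, 30], [7, 4]]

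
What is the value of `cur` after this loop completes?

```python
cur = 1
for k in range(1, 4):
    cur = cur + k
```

Start at 1, add 1 through 3
`cur` takes the values: 1 → 2 → 4 → 7

Answer: 7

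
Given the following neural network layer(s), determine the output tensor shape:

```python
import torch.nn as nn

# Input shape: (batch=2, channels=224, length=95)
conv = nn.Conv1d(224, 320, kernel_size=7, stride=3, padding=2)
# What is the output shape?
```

Input: (2, 224, 95) -> Output: (2, 320, 31)

Answer: (2, 320, 31)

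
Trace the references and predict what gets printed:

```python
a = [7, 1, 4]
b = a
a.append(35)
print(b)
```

Key concept: basic list aliasing.
Step by step:
`a = [7, 1, 4]` → a = [7, 1, 4]
`b = a` → b = [7, 1, 4] (same object as a)
`a.append(35)` → a = [7, 1, 4, 35] (same object as b); b = [7, 1, 4, 35] (same object as a)
`print(b)` → prints [7, 1, 4, 35]

Answer: [7, 1, 4, 35]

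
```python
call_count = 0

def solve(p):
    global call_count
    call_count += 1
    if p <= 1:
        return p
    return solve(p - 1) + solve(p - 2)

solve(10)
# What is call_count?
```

Calls(p) = 1 + Calls(p-1) + Calls(p-2); Calls(0)=Calls(1)=1. For p=10 this gives 177.

Answer: 177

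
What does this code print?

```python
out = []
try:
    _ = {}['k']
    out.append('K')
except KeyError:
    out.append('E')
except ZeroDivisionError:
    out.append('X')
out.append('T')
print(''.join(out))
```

Execution trace: 'E' (except KeyError) → 'T' (after the try/except). Output: ET

Answer: ET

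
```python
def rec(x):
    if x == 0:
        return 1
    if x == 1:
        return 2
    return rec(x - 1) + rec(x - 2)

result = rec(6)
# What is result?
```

Build up from base cases: rec(0)=1, rec(1)=2, rec(2)=3, rec(3)=5, rec(4)=8, rec(5)=13, rec(6)=21

Answer: 21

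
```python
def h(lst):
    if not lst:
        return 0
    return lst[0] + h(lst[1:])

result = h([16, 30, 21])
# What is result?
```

16 + 30 + 21 + 0 = 67

Answer: 67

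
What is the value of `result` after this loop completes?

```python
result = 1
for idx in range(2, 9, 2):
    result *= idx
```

Product of even numbers 2 to 8
`result` takes the values: 1 → 2 → 8 → 48 → 384

Answer: 384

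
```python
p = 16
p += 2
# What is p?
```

Trace:
`p = 16` → p = 16
`p += 2` → p = 18
So p = 18

Answer: 18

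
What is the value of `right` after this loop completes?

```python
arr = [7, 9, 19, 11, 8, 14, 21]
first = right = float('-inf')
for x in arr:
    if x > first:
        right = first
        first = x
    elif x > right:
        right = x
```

Second largest (with repeats) in [7, 9, 19, 11, 8, 14, 21]
`right` takes the values: -inf → 7 → 9 → 11 → 14 → 19

Answer: 19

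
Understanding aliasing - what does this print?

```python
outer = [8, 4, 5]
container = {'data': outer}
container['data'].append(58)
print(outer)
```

Key concept: dict holds reference to list.
Step by step:
`outer = [8, 4, 5]` → outer = [8, 4, 5]
`container = {'data': outer}` → container = {'data': [8, 4, 5]}
`container['data'].append(58)` → outer = [8, 4, 5, 58]; container = {'data': [8, 4, 5, 58]}
`print(outer)` → prints [8, 4, 5, 58]

Answer: [8, 4, 5, 58]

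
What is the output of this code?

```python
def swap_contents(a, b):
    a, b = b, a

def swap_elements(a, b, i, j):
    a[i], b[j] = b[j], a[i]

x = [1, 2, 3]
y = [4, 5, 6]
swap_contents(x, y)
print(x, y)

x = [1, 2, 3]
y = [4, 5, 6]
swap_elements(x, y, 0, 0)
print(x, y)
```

Key concept: parameter rebinding vs mutation.
Step by step:
`x = [1, 2, 3]` → x = [1, 2, 3]
`y = [4, 5, 6]` → y = [4, 5, 6]
`swap_contents(x, y)` → no visible change to tracked variables
`print(x, y)` → prints [1, 2, 3] [4, 5, 6]
`x = [1, 2, 3]` → x = [1, 2, 3]
`y = [4, 5, 6]` → y = [4, 5, 6]
`swap_elements(x, y, 0, 0)` → x = [4, 2, 3]; y = [1, 5, 6]
`print(x, y)` → prints [4, 2, 3] [1, 5, 6]

Answer:
[1, 2, 3] [4, 5, 6]
[4, 2, 3] [1, 5, 6]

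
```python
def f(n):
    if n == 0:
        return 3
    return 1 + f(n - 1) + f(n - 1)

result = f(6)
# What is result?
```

f(n) = 1 + 2·f(n-1), f(0)=3. Closed form: (3+1)·2^6 - 1 = 255.

Answer: 255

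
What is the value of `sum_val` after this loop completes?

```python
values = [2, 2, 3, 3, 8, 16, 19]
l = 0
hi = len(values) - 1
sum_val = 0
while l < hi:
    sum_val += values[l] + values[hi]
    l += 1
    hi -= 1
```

Sum of pairs from ends
`sum_val` takes the values: 0 → 21 → 39 → 50

Answer: 50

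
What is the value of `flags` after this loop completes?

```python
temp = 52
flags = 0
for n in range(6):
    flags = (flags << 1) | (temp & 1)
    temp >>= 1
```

Reverse lowest 6 bits of 52
`flags` takes the values: 0 → 1 → 2 → 5 → 11

Answer: 11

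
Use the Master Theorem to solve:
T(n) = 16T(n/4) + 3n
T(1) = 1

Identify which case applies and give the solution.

a=16, b=4, f(n)=3n. log_4(16) = 2. Since c=1 < 2, Case 1 applies: T(n) = Θ(n^log_b(a)) = O(n^2).

Answer: O(n^2) - Case 1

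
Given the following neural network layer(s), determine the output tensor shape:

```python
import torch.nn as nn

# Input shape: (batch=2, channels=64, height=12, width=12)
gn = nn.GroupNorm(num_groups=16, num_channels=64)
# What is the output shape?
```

Input: (2, 64, 12, 12) -> Output: (2, 64, 12, 12)

Answer: (2, 64, 12, 12)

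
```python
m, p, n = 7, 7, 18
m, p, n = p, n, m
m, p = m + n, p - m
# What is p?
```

Trace:
`m, p, n = 7, 7, 18` → m = 7; p = 7; n = 18
`m, p, n = p, n, m` → m = 7; p = 18; n = 7
`m, p = m + n, p - m` → m = 14; p = 11
So p = 11

Answer: 11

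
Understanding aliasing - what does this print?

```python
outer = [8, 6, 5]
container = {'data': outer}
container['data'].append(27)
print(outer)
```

Key concept: dict holds reference to list.
Step by step:
`outer = [8, 6, 5]` → outer = [8, 6, 5]
`container = {'data': outer}` → container = {'data': [8, 6, 5]}
`container['data'].append(27)` → outer = [8, 6, 5, 27]; container = {'data': [8, 6, 5, 27]}
`print(outer)` → prints [8, 6, 5, 27]

Answer: [8, 6, 5, 27]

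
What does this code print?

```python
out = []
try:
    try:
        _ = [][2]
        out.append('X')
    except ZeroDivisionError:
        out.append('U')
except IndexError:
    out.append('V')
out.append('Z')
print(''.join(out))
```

Execution trace: 'V' (outer except IndexError) → 'Z' (after the try/except). Output: VZ

Answer: VZ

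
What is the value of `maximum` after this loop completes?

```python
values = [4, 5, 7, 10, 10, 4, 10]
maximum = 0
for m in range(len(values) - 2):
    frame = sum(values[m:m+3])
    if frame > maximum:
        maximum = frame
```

Max sum of 3-element window in [4, 5, 7, 10, 10, 4, 10]
`maximum` takes the values: 0 → 16 → 22 → 27

Answer: 27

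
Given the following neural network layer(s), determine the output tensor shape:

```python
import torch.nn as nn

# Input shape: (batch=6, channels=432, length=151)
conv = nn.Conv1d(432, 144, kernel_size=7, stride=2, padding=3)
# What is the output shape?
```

Input: (6, 432, 151) -> Output: (6, 144, 76)

Answer: (6, 144, 76)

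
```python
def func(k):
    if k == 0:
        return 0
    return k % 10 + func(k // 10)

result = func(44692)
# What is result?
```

Sum of digits of 44692: 2 + 9 + 6 + 4 + 4 = 25

Answer: 25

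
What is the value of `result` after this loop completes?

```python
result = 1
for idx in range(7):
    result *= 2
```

2^7 = 128
`result` takes the values: 1 → 2 → 4 → 8 → 16 → 32 → 64 → 128

Answer: 128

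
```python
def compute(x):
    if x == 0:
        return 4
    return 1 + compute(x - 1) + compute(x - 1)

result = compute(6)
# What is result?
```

compute(x) = 1 + 2·compute(x-1), compute(0)=4. Closed form: (4+1)·2^6 - 1 = 319.

Answer: 319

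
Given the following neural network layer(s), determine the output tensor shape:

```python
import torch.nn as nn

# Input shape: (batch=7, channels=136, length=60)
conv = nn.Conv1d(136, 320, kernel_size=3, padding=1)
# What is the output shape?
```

Input: (7, 136, 60) -> Output: (7, 320, 60)

Answer: (7, 320, 60)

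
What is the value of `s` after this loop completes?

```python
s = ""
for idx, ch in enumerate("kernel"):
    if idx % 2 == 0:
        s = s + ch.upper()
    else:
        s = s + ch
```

Uppercase even positions in 'kernel'
`s` takes the values: "" → "K" → "Ke" → "KeR" → "KeRn" → "KeRnE" → "KeRnEl"

Answer: "KeRnEl"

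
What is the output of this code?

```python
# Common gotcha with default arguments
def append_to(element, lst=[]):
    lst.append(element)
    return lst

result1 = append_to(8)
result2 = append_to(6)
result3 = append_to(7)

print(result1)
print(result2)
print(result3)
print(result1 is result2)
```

Key concept: mutable default argument gotcha.
Step by step:
`result1 = append_to(8)` → result1 = [8]
`result2 = append_to(6)` → result1 = [8, 6] (same object as result2); result2 = [8, 6] (same object as result1)
`result3 = append_to(7)` → result1 = [8, 6, 7] (same object as result2, result3); result2 = [8, 6, 7] (same object as result1, result3); result3 = [8, 6, 7] (same object as result1, result2)
`print(result1)` → prints [8, 6, 7]
`print(result2)` → prints [8, 6, 7]
`print(result3)` → prints [8, 6, 7]
`print(result1 is result2)` → prints True

Answer:
[8, 6, 7]
[8, 6, 7]
[8, 6, 7]
True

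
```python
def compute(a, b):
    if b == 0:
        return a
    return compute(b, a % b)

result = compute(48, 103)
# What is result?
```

compute(48, 103) -> compute(103, 48) -> compute(48, 7) -> compute(7, 6) -> compute(6, 1) -> compute(1, 0) -> 1

Answer: 1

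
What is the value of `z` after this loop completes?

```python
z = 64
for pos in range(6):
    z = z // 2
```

Halve 6 times: 64 // 2^6 = 1
`z` takes the values: 64 → 32 → 16 → 8 → 4 → 2 → 1

Answer: 1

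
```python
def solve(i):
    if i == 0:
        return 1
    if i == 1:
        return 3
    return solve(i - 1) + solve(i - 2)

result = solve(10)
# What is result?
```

Build up from base cases: solve(0)=1, solve(1)=3, solve(2)=4, solve(3)=7, solve(4)=11, solve(5)=18, solve(6)=29, ..., solve(10)=199

Answer: 199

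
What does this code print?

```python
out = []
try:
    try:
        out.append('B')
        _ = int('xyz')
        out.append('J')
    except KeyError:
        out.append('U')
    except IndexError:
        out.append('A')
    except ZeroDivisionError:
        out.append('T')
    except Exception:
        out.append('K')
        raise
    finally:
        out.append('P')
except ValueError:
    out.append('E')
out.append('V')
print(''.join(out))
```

Execution trace: 'B' (inner try body) → 'K' (inner except Exception) → 'P' (inner finally) → 'E' (outer except ValueError) → 'V' (after the try/except). Output: BKPEV

Answer: BKPEV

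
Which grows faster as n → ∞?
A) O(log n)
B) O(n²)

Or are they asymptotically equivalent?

O(log n) vs O(n²): Higher order terms dominate.

Answer: B) O(n²) grows faster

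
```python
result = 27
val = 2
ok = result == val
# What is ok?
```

Trace:
`result = 27` → result = 27
`val = 2` → val = 2
`ok = result == val` → ok = False
So ok = False

Answer: False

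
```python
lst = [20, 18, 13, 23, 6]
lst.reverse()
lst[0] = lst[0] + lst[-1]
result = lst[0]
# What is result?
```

Trace:
`lst = [20, 18, 13, 23, 6]` → lst = [20, 18, 13, 23, 6]
`lst.reverse()` → lst = [6, 23, 13, 18, 20]
`lst[0] = lst[0] + lst[-1]` → lst = [26, 23, 13, 18, 20]
`result = lst[0]` → result = 26
So result = 26

Answer: 26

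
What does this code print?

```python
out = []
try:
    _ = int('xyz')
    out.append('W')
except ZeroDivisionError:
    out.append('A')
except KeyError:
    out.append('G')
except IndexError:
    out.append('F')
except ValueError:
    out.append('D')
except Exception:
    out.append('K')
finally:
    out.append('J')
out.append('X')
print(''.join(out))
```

Execution trace: 'D' (except ValueError) → 'J' (finally) → 'X' (after the try/except). Output: DJX

Answer: DJX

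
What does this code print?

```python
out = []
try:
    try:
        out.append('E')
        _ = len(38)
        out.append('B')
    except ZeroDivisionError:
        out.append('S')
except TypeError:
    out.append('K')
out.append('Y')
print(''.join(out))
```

Execution trace: 'E' (try body) → 'K' (outer except TypeError) → 'Y' (after the try/except). Output: EKY

Answer: EKY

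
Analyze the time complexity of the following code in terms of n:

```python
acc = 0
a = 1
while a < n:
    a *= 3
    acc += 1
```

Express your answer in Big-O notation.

Each loop level contributes: log n. Multiplying the contributions gives O(log n).

Answer: O(log n)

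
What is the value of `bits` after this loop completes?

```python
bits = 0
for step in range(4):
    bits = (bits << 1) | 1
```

Build 4 consecutive 1-bits: 0b1111
`bits` takes the values: 0 → 1 → 3 → 7 → 15

Answer: 15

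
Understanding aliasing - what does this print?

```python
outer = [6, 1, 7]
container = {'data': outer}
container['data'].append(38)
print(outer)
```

Key concept: dict holds reference to list.
Step by step:
`outer = [6, 1, 7]` → outer = [6, 1, 7]
`container = {'data': outer}` → container = {'data': [6, 1, 7]}
`container['data'].append(38)` → outer = [6, 1, 7, 38]; container = {'data': [6, 1, 7, 38]}
`print(outer)` → prints [6, 1, 7, 38]

Answer: [6, 1, 7, 38]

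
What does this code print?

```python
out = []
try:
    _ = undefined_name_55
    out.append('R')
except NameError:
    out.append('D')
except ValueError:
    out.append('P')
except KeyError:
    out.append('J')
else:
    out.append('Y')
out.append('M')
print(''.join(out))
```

Execution trace: 'D' (except NameError) → 'M' (after the try/except). Output: DM

Answer: DM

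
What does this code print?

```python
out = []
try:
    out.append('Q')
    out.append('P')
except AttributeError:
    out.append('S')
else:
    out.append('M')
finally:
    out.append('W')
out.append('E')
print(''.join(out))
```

Execution trace: 'Q' (try body) → 'P' (try body, no exception) → 'M' (else) → 'W' (finally) → 'E' (after the try/except). Output: QPMWE

Answer: QPMWE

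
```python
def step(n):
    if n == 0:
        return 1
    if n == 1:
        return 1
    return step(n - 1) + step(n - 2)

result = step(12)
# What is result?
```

Build up from base cases: step(0)=1, step(1)=1, step(2)=2, step(3)=3, step(4)=5, step(5)=8, step(6)=13, ..., step(12)=233

Answer: 233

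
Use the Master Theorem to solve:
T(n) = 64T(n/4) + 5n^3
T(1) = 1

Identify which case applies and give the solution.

a=64, b=4, f(n)=5n^3. log_4(64) = 3. Since c=3 = 3, Case 2 applies: T(n) = Θ(n^log_b(a) · log n) = O(n^3 log n).

Answer: O(n^3 log n) - Case 2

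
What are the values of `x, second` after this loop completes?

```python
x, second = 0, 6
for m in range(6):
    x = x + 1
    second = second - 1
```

x goes 0→6, second goes 6→0
`x, second` takes the values: (0, 6) → (1, 6) → (1, 5) → (2, 5) → (2, 4) → (3, 4) → (3, 3) → (4, 3) → (4, 2) → (5, 2) → (5, 1) → (6, 1) → (6, 0)

Answer: 6, 0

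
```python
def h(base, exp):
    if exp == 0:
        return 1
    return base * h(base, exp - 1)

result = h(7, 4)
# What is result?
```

h(7, 4) = 7 * 7 * 7 * 7 = 2401

Answer: 2401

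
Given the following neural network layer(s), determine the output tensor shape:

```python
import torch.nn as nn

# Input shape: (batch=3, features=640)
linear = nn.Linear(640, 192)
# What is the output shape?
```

Input: (3, 640) -> Output: (3, 192)

Answer: (3, 192)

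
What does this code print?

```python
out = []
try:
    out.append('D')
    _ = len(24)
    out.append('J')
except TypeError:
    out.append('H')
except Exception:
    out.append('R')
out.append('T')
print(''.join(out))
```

Execution trace: 'D' (try body) → 'H' (except TypeError) → 'T' (after the try/except). Output: DHT

Answer: DHT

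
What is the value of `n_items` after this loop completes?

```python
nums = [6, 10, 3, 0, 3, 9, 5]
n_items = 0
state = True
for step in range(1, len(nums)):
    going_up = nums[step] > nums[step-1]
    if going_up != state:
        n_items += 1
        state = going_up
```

Count direction changes in [6, 10, 3, 0, 3, 9, 5]
`n_items` takes the values: 0 → 1 → 2 → 3

Answer: 3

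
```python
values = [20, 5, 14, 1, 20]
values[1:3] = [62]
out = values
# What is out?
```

Trace:
`values = [20, 5, 14, 1, 20]` → values = [20, 5, 14, 1, 20]
`values[1:3] = [62]` → values = [20, 62, 1, 20]
`out = values` → out = [20, 62, 1, 20]
So out = [20, 62, 1, 20]

Answer: [20, 62, 1, 20]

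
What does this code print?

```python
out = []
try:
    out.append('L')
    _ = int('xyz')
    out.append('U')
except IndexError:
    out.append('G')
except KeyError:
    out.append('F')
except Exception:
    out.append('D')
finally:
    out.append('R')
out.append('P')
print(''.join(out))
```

Execution trace: 'L' (try body) → 'D' (except Exception) → 'R' (finally) → 'P' (after the try/except). Output: LDRP

Answer: LDRP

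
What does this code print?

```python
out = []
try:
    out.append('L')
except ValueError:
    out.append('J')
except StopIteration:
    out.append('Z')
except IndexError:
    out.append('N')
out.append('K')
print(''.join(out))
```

Execution trace: 'L' (try body, no exception) → 'K' (after the try/except). Output: LK

Answer: LK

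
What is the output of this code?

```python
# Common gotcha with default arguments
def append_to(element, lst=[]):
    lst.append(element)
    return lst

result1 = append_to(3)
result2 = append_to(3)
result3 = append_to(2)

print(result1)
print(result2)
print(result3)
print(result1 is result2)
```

Key concept: mutable default argument gotcha.
Step by step:
`result1 = append_to(3)` → result1 = [3]
`result2 = append_to(3)` → result1 = [3, 3] (same object as result2); result2 = [3, 3] (same object as result1)
`result3 = append_to(2)` → result1 = [3, 3, 2] (same object as result2, result3); result2 = [3, 3, 2] (same object as result1, result3); result3 = [3, 3, 2] (same object as result1, result2)
`print(result1)` → prints [3, 3, 2]
`print(result2)` → prints [3, 3, 2]
`print(result3)` → prints [3, 3, 2]
`print(result1 is result2)` → prints True

Answer:
[3, 3, 2]
[3, 3, 2]
[3, 3, 2]
True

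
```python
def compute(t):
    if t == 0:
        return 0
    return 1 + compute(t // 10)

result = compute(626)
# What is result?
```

Count of digits of 626: 3

Answer: 3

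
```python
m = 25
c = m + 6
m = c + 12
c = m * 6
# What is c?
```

Trace:
`m = 25` → m = 25
`c = m + 6` → c = 31
`m = c + 12` → m = 43
`c = m * 6` → c = 258
So c = 258

Answer: 258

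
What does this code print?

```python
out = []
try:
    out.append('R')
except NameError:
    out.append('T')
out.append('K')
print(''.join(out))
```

Execution trace: 'R' (try body, no exception) → 'K' (after the try/except). Output: RK

Answer: RK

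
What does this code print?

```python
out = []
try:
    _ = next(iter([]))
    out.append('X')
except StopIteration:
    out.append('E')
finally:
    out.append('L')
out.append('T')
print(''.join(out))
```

Execution trace: 'E' (except StopIteration) → 'L' (finally) → 'T' (after the try/except). Output: ELT

Answer: ELT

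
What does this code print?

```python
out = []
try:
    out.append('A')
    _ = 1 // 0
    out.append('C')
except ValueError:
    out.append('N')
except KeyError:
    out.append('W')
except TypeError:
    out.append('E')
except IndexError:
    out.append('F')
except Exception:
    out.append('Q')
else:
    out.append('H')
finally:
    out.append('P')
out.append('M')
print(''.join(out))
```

Execution trace: 'A' (try body) → 'Q' (except Exception) → 'P' (finally) → 'M' (after the try/except). Output: AQPM

Answer: AQPM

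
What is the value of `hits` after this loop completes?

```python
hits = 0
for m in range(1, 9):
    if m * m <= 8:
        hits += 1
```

Count numbers where m² ≤ 8
`hits` takes the values: 0 → 1 → 2

Answer: 2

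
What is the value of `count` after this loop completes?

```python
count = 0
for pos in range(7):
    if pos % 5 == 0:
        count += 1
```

Count numbers divisible by 5 in range(7)
`count` takes the values: 0 → 1 → 2

Answer: 2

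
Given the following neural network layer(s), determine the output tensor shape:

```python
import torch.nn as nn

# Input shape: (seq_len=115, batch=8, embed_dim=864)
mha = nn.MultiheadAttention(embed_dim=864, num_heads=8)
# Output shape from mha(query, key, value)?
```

Input: (115, 8, 864) -> Output: (115, 8, 864)

Answer: (115, 8, 864)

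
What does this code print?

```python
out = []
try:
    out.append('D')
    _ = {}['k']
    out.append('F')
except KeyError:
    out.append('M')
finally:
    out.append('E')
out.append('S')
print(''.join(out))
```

Execution trace: 'D' (try body) → 'M' (except KeyError) → 'E' (finally) → 'S' (after the try/except). Output: DMES

Answer: DMES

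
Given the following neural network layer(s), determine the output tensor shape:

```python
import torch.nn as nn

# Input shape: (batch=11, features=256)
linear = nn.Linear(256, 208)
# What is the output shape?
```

Input: (11, 256) -> Output: (11, 208)

Answer: (11, 208)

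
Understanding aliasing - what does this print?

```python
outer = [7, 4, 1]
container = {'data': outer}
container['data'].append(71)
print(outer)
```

Key concept: dict holds reference to list.
Step by step:
`outer = [7, 4, 1]` → outer = [7, 4, 1]
`container = {'data': outer}` → container = {'data': [7, 4, 1]}
`container['data'].append(71)` → outer = [7, 4, 1, 71]; container = {'data': [7, 4, 1, 71]}
`print(outer)` → prints [7, 4, 1, 71]

Answer: [7, 4, 1, 71]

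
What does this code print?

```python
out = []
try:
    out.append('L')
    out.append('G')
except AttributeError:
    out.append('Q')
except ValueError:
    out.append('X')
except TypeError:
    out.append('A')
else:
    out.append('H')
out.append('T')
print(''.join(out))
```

Execution trace: 'L' (try body) → 'G' (try body, no exception) → 'H' (else) → 'T' (after the try/except). Output: LGHT

Answer: LGHT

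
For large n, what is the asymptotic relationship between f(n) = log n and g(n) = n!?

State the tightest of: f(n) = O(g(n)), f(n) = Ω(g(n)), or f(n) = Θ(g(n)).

log n vs n!: f(n) = O(g(n)) but not Ω(g(n)) — n! grows strictly faster than log n.

Answer: f(n) = O(g(n)) but not Ω(g(n)) — n! grows strictly faster than log n.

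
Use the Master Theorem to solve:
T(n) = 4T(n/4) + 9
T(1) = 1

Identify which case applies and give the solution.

a=4, b=4, f(n)=9. log_4(4) = 1. Since c=0 < 1, Case 1 applies: T(n) = Θ(n^log_b(a)) = O(n).

Answer: O(n) - Case 1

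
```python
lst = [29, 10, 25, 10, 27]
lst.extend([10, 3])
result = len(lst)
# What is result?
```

Trace:
`lst = [29, 10, 25, 10, 27]` → lst = [29, 10, 25, 10, 27]
`lst.extend([10, 3])` → lst = [29, 10, 25, 10, 27, 10, 3]
`result = len(lst)` → result = 7
So result = 7

Answer: 7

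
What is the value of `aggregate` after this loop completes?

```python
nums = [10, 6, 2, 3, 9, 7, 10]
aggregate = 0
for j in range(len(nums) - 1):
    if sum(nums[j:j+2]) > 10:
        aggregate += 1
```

Count windows with sum > 10
`aggregate` takes the values: 0 → 1 → 2 → 3 → 4

Answer: 4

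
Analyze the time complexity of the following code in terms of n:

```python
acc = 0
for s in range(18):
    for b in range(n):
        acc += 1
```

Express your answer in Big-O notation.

Each loop level contributes: 1 × n. Multiplying the contributions gives O(n).

Answer: O(n)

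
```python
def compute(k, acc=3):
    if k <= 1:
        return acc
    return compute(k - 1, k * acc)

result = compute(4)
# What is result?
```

Accumulator trace (n, acc): (4, 3) -> (3, 12) -> (2, 36) -> (1, 72) -> return 72

Answer: 72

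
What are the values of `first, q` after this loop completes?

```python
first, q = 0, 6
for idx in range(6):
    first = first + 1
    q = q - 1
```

first goes 0→6, q goes 6→0
`first, q` takes the values: (0, 6) → (1, 6) → (1, 5) → (2, 5) → (2, 4) → (3, 4) → (3, 3) → (4, 3) → (4, 2) → (5, 2) → (5, 1) → (6, 1) → (6, 0)

Answer: 6, 0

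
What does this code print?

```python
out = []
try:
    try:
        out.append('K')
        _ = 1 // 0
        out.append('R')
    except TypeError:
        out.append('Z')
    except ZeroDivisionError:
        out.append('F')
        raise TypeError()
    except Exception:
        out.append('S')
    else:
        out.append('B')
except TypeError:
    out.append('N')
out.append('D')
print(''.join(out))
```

Execution trace: 'K' (try body) → 'F' (except ZeroDivisionError) → 'N' (outer except TypeError) → 'D' (after the try/except). Output: KFND

Answer: KFND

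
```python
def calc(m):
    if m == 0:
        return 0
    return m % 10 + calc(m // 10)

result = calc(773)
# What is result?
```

Sum of digits of 773: 3 + 7 + 7 = 17

Answer: 17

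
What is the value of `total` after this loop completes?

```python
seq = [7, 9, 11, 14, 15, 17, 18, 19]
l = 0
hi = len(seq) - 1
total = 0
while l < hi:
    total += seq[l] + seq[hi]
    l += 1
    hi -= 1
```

Sum of pairs from ends
`total` takes the values: 0 → 26 → 53 → 81 → 110

Answer: 110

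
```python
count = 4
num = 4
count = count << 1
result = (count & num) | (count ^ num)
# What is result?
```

Trace:
`count = 4` → count = 4
`num = 4` → num = 4
`count = count << 1` → count = 8
`result = (count & num) | (count ^ num)` → result = 12
So result = 12

Answer: 12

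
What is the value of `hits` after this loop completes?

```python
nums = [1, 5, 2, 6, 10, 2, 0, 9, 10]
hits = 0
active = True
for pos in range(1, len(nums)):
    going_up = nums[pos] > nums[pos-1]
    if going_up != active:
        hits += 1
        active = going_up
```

Count direction changes in [1, 5, 2, 6, 10, 2, 0, 9, 10]
`hits` takes the values: 0 → 1 → 2 → 3 → 4

Answer: 4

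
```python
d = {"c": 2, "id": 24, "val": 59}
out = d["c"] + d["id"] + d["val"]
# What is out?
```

Trace:
`d = {"c": 2, "id": 24, "val": 59}` → d = {'c': 2, 'id': 24, 'val': 59}
`out = d["c"] + d["id"] + d["val"]` → out = 85
So out = 85

Answer: 85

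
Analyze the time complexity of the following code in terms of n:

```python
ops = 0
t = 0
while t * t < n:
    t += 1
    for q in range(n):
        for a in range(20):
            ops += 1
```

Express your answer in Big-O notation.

Each loop level contributes: √n × n × 1. Multiplying the contributions gives O(n√n).

Answer: O(n√n)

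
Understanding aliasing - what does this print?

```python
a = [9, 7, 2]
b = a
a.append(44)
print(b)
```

Key concept: basic list aliasing.
Step by step:
`a = [9, 7, 2]` → a = [9, 7, 2]
`b = a` → b = [9, 7, 2] (same object as a)
`a.append(44)` → a = [9, 7, 2, 44] (same object as b); b = [9, 7, 2, 44] (same object as a)
`print(b)` → prints [9, 7, 2, 44]

Answer: [9, 7, 2, 44]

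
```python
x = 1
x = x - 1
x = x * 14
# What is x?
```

Trace:
`x = 1` → x = 1
`x = x - 1` → x = 0
`x = x * 14` → x = 0
So x = 0

Answer: 0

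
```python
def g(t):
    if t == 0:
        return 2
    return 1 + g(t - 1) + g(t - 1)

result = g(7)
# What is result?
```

g(t) = 1 + 2·g(t-1), g(0)=2. Closed form: (2+1)·2^7 - 1 = 383.

Answer: 383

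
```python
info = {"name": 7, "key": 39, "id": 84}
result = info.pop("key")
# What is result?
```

Trace:
`info = {"name": 7, "key": 39, "id": 84}` → info = {'name': 7, 'key': 39, 'id': 84}
`result = info.pop("key")` → info = {'name': 7, 'id': 84}; result = 39
So result = 39

Answer: 39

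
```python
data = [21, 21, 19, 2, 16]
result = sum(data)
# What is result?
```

Trace:
`data = [21, 21, 19, 2, 16]` → data = [21, 21, 19, 2, 16]
`result = sum(data)` → result = 79
So result = 79

Answer: 79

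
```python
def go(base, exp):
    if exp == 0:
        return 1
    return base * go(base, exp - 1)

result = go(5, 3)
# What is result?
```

go(5, 3) = 5 * 5 * 5 = 125

Answer: 125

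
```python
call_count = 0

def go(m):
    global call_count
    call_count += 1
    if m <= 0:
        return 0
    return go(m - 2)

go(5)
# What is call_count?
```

Linear recursion stepping by 2: 4 calls from m=5 down to ≤0.

Answer: 4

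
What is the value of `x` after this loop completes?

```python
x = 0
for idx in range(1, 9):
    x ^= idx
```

XOR of 1 to 8
`x` takes the values: 0 → 1 → 3 → 0 → 4 → 1 → 7 → 0 → 8

Answer: 8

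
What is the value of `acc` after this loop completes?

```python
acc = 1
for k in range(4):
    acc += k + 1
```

Start at 1, add 1 to 4 = 11
`acc` takes the values: 1 → 2 → 4 → 7 → 11

Answer: 11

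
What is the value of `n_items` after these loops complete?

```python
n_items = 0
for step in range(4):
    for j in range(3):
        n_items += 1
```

4 * 3 = 12
`n_items` takes the values: 0 → 1 → 2 → 3 → 4 → 5 → 6 → 7 → 8 → 9 → 10 → 11 → 12

Answer: 12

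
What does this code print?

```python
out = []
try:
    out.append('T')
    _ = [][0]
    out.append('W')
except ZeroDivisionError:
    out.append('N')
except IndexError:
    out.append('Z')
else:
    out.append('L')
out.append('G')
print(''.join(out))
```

Execution trace: 'T' (try body) → 'Z' (except IndexError) → 'G' (after the try/except). Output: TZG

Answer: TZG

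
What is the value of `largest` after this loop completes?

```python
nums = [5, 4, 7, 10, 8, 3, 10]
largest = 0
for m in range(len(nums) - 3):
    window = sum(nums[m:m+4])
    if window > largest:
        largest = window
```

Max sum of 4-element window in [5, 4, 7, 10, 8, 3, 10]
`largest` takes the values: 0 → 26 → 29 → 31

Answer: 31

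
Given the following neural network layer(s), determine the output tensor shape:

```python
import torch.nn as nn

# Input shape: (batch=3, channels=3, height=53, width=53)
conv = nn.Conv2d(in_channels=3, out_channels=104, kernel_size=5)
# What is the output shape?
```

Input: (3, 3, 53, 53) -> Output: (3, 104, 49, 49)

Answer: (3, 104, 49, 49)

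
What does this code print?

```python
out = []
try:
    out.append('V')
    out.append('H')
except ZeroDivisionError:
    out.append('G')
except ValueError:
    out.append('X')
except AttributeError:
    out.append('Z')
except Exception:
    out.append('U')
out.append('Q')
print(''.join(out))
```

Execution trace: 'V' (try body) → 'H' (try body, no exception) → 'Q' (after the try/except). Output: VHQ

Answer: VHQ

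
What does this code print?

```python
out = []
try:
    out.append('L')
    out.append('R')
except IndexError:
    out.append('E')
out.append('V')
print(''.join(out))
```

Execution trace: 'L' (try body) → 'R' (try body, no exception) → 'V' (after the try/except). Output: LRV

Answer: LRV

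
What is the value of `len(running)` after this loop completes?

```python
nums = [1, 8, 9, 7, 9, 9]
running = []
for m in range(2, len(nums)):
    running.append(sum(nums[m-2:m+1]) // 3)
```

Number of 3-element averages
`running` takes the values: [] → [6] → [6, 8] → [6, 8, 8] → [6, 8, 8, 8]
So `len(running)` = 4

Answer: 4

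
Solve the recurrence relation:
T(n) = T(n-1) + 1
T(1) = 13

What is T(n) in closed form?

Unrolling: T(n) = T(1) + 1·(n-1) = 13 + 1(n-1) = n + 12.

Answer: T(n) = n + 12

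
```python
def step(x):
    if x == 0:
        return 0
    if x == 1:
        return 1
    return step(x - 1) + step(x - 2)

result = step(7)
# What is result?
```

Build up from base cases: step(0)=0, step(1)=1, step(2)=1, step(3)=2, step(4)=3, step(5)=5, step(6)=8, ..., step(7)=13

Answer: 13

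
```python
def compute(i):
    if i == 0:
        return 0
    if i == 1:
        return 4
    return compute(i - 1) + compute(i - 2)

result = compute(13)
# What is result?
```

Build up from base cases: compute(0)=0, compute(1)=4, compute(2)=4, compute(3)=8, compute(4)=12, compute(5)=20, compute(6)=32, ..., compute(13)=932

Answer: 932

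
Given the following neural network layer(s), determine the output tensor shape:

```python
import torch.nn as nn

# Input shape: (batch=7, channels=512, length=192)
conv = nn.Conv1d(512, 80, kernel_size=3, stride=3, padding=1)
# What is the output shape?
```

Input: (7, 512, 192) -> Output: (7, 80, 64)

Answer: (7, 80, 64)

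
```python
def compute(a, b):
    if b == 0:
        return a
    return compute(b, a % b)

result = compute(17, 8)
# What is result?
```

compute(17, 8) -> compute(8, 1) -> compute(1, 0) -> 1

Answer: 1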